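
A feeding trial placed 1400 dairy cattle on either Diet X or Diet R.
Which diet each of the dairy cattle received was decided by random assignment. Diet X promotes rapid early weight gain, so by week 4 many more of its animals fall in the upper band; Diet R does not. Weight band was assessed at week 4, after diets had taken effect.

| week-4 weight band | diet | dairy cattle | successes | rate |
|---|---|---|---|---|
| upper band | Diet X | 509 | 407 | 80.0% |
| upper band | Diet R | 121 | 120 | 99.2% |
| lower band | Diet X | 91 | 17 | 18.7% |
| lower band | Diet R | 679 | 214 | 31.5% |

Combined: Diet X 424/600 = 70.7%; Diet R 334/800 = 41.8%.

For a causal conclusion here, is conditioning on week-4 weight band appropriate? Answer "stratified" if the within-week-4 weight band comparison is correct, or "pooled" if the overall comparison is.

Diet R is higher inside every week-4 weight band stratum but Diet X is higher in aggregate. Whether to stratify depends on how week-4 weight band relates to the diet.
Week-4 weight band lies on the pathway diet → week-4 weight band → outcome, so adjusting for it blocks the indirect effect. For the total causal effect of diet, use the unadjusted pooled rates.
Pooled: Diet X 70.7% vs Diet R 41.8%; Diet X is higher overall.

pooled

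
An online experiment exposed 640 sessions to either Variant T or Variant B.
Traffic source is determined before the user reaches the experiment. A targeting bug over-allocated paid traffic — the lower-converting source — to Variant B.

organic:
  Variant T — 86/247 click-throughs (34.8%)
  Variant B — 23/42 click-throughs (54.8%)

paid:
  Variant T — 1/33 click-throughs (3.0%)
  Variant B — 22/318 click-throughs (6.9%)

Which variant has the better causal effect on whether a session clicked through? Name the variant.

The stratified and pooled comparisons disagree (Variant B wins within each traffic source; Variant T wins overall), so the answer turns on the causal role of traffic source.
Traffic source differs across variants for reasons unrelated to any effect of the variant itself, and it separately predicts the outcome — a classic confounder. We must compare within traffic source levels.
Within each level — organic: 34.8% vs 54.8%; paid: 3.0% vs 6.9% — Variant B is higher every time.

Variant B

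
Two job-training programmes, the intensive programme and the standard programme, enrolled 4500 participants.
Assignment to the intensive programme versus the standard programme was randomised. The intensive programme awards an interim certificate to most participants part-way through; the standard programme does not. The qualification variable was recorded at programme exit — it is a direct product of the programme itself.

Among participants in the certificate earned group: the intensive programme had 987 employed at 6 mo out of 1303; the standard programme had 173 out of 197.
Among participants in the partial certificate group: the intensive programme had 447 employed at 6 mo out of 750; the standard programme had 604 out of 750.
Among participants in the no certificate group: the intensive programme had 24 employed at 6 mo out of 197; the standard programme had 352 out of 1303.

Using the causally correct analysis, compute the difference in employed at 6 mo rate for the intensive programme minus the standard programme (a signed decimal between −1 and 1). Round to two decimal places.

the standard programme is higher inside every qualification attained during the programme stratum but the intensive programme is higher in aggregate. Whether to stratify depends on how qualification attained during the programme relates to the programme.
The distribution of qualification attained during the programme is itself part of what the programme does — it is an intermediate outcome. Holding it fixed would remove that part of the effect; the total effect is the pooled difference.
The causal difference is the pooled difference: 0.648 − 0.502 = +0.146.

+0.15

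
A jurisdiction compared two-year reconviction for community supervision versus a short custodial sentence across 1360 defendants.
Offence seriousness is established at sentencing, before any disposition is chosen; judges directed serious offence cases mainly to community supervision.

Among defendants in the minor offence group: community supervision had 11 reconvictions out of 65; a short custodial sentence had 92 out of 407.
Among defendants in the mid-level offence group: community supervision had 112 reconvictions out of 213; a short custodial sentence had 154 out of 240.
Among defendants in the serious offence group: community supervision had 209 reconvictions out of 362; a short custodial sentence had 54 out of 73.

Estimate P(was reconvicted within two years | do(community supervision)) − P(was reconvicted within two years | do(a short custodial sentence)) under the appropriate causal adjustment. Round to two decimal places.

Here offence seriousness is a common cause — it drives both which disposition a case falls under and the outcome. The crude comparison mixes populations; the stratum-specific rates are the causally relevant ones.
Adjusting over the population distribution of offence seriousness: 0.347·(0.169−0.226) + 0.333·(0.526−0.642) + 0.320·(0.577−0.740) = -0.110.

-0.11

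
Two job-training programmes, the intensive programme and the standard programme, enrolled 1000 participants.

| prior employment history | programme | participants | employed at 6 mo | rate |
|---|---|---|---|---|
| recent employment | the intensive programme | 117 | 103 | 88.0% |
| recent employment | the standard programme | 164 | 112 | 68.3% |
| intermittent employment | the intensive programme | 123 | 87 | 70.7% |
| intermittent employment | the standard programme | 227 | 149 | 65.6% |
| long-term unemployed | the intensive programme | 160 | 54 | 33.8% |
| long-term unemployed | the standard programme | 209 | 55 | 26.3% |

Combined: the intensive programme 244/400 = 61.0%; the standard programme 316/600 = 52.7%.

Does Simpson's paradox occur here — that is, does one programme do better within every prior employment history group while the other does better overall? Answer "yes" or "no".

Within each prior employment history level (recent employment 88.0% vs 68.3%; intermittent employment 70.7% vs 65.6%; long-term unemployed 33.8% vs 26.3%), the intensive programme has the higher rate every time. Pooled: 61.0% vs 52.7% — the intensive programme has the higher rate overall. They agree.

no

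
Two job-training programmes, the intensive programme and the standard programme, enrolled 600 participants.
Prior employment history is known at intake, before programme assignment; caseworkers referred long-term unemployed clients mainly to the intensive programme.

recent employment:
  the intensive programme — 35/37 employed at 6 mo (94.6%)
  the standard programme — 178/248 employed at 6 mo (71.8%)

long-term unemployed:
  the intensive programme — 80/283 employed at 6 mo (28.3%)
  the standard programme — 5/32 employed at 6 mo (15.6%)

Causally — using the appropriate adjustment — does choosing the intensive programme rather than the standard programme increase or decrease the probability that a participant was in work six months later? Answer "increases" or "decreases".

Here prior employment history is a common cause — it drives both which programme a case falls under and the outcome. The crude comparison mixes populations; the stratum-specific rates are the causally relevant ones.
Within each level — recent employment: 94.6% vs 71.8%; long-term unemployed: 28.3% vs 15.6% — the intensive programme is higher every time.

increases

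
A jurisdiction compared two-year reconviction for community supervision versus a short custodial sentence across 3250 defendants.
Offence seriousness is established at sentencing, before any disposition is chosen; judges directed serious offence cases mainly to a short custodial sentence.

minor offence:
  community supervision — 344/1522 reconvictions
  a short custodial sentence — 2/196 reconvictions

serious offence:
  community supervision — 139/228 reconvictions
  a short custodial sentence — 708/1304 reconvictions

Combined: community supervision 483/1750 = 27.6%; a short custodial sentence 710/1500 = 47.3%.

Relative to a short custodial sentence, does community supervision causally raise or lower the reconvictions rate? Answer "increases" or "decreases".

increases

a short custodial sentence is lower inside every offence seriousness stratum but community supervision is lower in aggregate. Whether to stratify depends on how offence seriousness relates to the disposition.
The imbalance in offence seriousness arose from how defendants were allocated, not from anything the disposition did; and offence seriousness independently affects the outcome. The pooled gap is confounded — condition on offence seriousness.
Within each level — minor offence: 22.6% vs 1.0%; serious offence: 61.0% vs 54.3% — a short custodial sentence is lower every time.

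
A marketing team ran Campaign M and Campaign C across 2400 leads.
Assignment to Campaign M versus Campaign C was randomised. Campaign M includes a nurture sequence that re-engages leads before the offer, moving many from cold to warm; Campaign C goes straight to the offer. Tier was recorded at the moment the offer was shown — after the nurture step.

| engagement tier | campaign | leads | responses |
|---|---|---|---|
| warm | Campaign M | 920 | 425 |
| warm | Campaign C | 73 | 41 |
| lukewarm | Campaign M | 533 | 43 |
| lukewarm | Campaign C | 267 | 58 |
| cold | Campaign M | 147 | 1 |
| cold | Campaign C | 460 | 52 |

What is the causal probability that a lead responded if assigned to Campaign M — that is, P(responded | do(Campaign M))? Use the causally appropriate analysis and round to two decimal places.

Within every engagement tier level Campaign C has the higher rate, yet pooled Campaign M does — Simpson's reversal.
Engagement tier is recorded after the campaign and is itself shifted by it — it sits on the causal path from campaign to outcome. Conditioning on a mediator would strip out part of the effect we want; the pooled comparison gives the total causal effect.
So P(outcome | do(Campaign M)) is just the pooled rate for Campaign M: 469/1600 = 0.293.

0.29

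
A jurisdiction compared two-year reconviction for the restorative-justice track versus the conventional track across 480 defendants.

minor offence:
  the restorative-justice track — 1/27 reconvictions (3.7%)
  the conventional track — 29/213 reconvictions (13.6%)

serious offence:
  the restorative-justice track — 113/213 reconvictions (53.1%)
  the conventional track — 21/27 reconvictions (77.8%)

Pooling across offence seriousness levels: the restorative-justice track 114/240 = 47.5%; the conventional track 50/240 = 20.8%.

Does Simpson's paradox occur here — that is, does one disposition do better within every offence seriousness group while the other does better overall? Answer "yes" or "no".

yes

Within each offence seriousness level (minor offence 3.7% vs 13.6%; serious offence 53.1% vs 77.8%), the restorative-justice track has the lower rate every time. Pooled: 47.5% vs 20.8% — the conventional track has the lower rate overall. The two comparisons disagree.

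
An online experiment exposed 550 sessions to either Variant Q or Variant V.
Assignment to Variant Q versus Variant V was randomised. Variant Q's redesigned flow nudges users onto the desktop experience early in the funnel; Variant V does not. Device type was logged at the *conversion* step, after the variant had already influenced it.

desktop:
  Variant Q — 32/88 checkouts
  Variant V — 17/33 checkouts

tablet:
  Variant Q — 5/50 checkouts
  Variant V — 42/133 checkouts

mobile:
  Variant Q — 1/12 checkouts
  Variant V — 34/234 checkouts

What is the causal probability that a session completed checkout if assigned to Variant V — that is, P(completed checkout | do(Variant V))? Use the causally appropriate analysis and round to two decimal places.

0.23

Variant V is higher inside every device type stratum but Variant Q is higher in aggregate. Whether to stratify depends on how device type relates to the variant.
The distribution of device type is itself part of what the variant does — it is an intermediate outcome. Holding it fixed would remove that part of the effect; the total effect is the pooled difference.
So P(outcome | do(Variant V)) is just the pooled rate for Variant V: 93/400 = 0.233.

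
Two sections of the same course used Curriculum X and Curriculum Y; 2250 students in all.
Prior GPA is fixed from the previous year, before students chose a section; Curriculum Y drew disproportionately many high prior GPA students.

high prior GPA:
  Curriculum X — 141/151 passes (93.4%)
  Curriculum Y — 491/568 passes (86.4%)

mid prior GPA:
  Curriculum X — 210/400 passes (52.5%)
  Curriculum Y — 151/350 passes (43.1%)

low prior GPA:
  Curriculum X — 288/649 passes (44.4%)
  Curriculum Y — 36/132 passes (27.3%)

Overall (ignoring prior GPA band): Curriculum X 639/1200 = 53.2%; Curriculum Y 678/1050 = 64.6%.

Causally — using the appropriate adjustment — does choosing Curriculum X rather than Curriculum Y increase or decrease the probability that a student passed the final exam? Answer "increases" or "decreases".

Prior GPA band satisfies the back-door criterion: it is not a descendant of the teaching method, and it blocks the spurious path from teaching method to outcome. Adjusting for it (i.e., using the within-prior GPA band rates) gives the causal effect.
Within each level — high prior GPA: 93.4% vs 86.4%; mid prior GPA: 52.5% vs 43.1%; low prior GPA: 44.4% vs 27.3% — Curriculum X is higher every time.

increases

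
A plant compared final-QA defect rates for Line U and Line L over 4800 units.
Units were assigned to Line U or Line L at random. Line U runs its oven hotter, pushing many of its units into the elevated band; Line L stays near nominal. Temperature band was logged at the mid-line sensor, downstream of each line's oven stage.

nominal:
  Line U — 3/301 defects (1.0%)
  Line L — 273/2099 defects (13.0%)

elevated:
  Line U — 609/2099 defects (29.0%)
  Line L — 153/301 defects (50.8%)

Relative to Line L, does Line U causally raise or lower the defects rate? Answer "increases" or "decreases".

Because the line influences in-process temperature band, in-process temperature band is a post-treatment mediator, not a confounder. Stratifying on it would bias the estimate; the causal effect is the crude pooled difference.
Pooled: Line U 25.5% vs Line L 17.8%; Line L is lower overall.

increases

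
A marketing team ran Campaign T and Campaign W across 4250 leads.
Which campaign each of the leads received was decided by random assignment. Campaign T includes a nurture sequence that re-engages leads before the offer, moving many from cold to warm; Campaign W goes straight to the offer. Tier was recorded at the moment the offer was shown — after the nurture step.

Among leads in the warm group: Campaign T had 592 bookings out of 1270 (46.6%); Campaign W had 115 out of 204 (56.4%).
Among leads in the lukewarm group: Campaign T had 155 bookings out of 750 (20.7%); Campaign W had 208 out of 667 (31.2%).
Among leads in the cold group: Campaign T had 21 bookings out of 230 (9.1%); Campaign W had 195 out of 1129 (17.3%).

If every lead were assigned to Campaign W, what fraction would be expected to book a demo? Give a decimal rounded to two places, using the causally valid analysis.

Campaign W is higher inside every engagement tier stratum but Campaign T is higher in aggregate. Whether to stratify depends on how engagement tier relates to the campaign.
Stratifying would compare campaigns among leads the campaigns themselves sorted into engagement tier groups — a form of selection on an intermediate. The unconditioned pooled rates give the total causal effect.
So P(outcome | do(Campaign W)) is just the pooled rate for Campaign W: 518/2000 = 0.259.

0.26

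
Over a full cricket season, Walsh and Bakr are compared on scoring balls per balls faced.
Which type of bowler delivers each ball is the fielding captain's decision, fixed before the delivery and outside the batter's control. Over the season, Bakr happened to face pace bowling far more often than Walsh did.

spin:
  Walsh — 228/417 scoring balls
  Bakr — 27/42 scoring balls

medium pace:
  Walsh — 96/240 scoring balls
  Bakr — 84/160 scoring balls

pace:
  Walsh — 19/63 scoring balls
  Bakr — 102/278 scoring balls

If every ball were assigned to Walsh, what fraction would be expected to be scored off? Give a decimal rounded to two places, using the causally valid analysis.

Here bowling type is a common cause — it drives both which player a case falls under and the outcome. The crude comparison mixes populations; the stratum-specific rates are the causally relevant ones.
Standardising Walsh to the population bowling type mix: 0.383·228/417 + 0.333·96/240 + 0.284·19/63 = 0.428.

0.43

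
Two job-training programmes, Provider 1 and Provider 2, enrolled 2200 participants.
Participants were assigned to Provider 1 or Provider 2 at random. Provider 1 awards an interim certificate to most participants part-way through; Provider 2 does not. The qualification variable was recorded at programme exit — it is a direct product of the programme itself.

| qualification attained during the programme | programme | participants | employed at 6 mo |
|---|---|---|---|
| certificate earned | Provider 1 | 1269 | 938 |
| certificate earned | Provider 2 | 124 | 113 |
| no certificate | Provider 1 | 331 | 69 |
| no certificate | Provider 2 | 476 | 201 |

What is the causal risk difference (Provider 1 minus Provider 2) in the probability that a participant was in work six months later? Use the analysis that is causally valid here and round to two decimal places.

+0.11

Because the programme influences qualification attained during the programme, qualification attained during the programme is a post-treatment mediator, not a confounder. Stratifying on it would bias the estimate; the causal effect is the crude pooled difference.
The causal difference is the pooled difference: 0.629 − 0.523 = +0.106.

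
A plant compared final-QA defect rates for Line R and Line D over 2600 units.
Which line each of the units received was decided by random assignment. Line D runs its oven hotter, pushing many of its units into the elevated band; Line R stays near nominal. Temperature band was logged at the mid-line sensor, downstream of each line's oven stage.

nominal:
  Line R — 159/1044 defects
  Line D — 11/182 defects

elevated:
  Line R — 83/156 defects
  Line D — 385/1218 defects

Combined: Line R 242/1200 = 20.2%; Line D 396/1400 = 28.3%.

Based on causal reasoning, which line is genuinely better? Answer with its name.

The in-process temperature band-specific comparison favours Line D throughout, but the pooled figures favour Line R. The question is whether to condition on in-process temperature band.
In-process temperature band is downstream of the line. One should not condition on a consequence of treatment, so the overall rates are the right comparison.
Pooled: Line R 20.2% vs Line D 28.3%; Line R is lower overall.

Line R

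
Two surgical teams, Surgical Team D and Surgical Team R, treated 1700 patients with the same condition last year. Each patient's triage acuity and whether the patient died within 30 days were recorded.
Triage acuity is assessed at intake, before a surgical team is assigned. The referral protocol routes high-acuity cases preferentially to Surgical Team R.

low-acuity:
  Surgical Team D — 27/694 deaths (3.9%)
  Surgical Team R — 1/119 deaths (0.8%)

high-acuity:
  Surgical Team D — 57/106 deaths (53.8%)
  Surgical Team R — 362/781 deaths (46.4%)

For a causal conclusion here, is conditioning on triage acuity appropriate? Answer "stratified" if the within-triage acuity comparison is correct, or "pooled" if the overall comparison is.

Within every triage acuity level Surgical Team R has the lower rate, yet pooled Surgical Team D does — Simpson's reversal.
Here triage acuity is a common cause — it drives both which surgical team a case falls under and the outcome. The crude comparison mixes populations; the stratum-specific rates are the causally relevant ones.
Within each level — low-acuity: 3.9% vs 0.8%; high-acuity: 53.8% vs 46.4% — Surgical Team R is lower every time.

stratified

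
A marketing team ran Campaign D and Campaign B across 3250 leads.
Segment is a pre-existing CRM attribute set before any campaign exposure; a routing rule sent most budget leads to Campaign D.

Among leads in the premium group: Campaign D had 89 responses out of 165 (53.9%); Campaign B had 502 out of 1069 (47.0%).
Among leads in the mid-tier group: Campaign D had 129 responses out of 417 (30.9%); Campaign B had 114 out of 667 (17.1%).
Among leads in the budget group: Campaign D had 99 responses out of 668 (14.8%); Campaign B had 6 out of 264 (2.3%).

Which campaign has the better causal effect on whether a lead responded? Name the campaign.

Customer segment satisfies the back-door criterion: it is not a descendant of the campaign, and it blocks the spurious path from campaign to outcome. Adjusting for it (i.e., using the within-customer segment rates) gives the causal effect.
Within each level — premium: 53.9% vs 47.0%; mid-tier: 30.9% vs 17.1%; budget: 14.8% vs 2.3% — Campaign D is higher every time.

Campaign D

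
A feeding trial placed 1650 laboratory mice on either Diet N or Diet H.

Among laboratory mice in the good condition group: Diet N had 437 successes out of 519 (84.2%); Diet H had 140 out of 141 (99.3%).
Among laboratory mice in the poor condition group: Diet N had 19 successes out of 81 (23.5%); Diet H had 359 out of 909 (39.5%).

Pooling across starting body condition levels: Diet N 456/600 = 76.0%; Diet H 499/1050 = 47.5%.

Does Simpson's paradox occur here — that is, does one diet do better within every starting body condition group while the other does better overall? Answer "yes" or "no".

Within each starting body condition level (good condition 84.2% vs 99.3%; poor condition 23.5% vs 39.5%), Diet H has the higher rate every time. Pooled: 76.0% vs 47.5% — Diet N has the higher rate overall. The two comparisons disagree.

yes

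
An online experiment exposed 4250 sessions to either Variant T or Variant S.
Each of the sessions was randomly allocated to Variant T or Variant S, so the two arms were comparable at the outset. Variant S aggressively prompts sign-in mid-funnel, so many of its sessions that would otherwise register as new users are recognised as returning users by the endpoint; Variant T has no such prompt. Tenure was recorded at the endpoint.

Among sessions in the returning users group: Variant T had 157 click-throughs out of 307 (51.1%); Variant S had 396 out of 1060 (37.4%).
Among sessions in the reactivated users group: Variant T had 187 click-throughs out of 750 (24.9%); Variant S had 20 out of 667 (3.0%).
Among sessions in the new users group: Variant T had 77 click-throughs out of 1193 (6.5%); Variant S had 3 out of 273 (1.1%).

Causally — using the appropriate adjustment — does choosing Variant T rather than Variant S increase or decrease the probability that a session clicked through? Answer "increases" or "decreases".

User tenure is downstream of the variant. One should not condition on a consequence of treatment, so the overall rates are the right comparison.
Pooled: Variant T 18.7% vs Variant S 20.9%; Variant S is higher overall.

decreases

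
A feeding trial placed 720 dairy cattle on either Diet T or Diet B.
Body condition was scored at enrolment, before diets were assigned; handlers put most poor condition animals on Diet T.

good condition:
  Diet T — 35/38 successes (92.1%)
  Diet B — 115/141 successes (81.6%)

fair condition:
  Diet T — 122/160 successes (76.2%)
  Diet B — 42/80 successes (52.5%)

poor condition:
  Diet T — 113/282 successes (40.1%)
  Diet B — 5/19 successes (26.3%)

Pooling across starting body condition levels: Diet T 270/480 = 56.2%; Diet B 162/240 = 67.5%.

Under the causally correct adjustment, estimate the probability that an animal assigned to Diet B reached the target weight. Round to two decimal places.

Starting body condition is set before the diet has any effect — it is not caused by the diet — and it independently drives the outcome. That makes it a confounder, so the causal comparison is within starting body condition levels.
Standardising Diet B to the population starting body condition mix: 0.249·115/141 + 0.333·42/80 + 0.418·5/19 = 0.488.

0.49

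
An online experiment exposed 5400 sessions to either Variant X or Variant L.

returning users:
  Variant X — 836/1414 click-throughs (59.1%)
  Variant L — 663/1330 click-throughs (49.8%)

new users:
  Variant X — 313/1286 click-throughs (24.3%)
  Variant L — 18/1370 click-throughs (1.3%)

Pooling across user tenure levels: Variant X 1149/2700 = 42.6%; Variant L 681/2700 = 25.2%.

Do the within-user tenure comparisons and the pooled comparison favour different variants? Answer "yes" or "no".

no

Within each user tenure level (returning users 59.1% vs 49.8%; new users 24.3% vs 1.3%), Variant X has the higher rate every time. Pooled: 42.6% vs 25.2% — Variant X has the higher rate overall. They agree.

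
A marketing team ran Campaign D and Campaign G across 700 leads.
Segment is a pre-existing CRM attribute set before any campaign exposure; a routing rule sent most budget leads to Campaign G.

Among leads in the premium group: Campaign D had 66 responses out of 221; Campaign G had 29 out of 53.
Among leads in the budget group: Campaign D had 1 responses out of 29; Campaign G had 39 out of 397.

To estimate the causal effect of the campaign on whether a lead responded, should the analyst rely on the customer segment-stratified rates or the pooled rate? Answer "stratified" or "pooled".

stratified

Customer segment satisfies the back-door criterion: it is not a descendant of the campaign, and it blocks the spurious path from campaign to outcome. Adjusting for it (i.e., using the within-customer segment rates) gives the causal effect.
Within each level — premium: 29.9% vs 54.7%; budget: 3.4% vs 9.8% — Campaign G is higher every time.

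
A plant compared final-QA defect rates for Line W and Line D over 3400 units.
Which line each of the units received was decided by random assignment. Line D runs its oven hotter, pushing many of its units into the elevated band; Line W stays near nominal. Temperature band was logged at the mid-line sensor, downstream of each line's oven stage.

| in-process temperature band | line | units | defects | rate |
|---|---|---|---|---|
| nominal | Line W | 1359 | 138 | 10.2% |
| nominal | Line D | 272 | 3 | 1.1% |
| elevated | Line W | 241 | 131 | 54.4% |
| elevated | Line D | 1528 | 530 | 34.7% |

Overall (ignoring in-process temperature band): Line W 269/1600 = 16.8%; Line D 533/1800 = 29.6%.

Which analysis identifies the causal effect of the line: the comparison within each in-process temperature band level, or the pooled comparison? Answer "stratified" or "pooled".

pooled

In-process temperature band is recorded after the line and is itself shifted by it — it sits on the causal path from line to outcome. Conditioning on a mediator would strip out part of the effect we want; the pooled comparison gives the total causal effect.
Pooled: Line W 16.8% vs Line D 29.6%; Line W is lower overall.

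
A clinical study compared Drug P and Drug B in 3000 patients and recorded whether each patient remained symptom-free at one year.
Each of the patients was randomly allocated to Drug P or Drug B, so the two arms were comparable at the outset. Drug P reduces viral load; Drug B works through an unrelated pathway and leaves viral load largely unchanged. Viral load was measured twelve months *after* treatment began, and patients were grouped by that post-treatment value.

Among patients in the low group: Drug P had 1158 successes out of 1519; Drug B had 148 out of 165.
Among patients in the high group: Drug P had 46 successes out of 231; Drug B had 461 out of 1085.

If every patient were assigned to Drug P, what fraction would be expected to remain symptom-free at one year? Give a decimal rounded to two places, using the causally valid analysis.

The viral load-specific comparison favours Drug B throughout, but the pooled figures favour Drug P. The question is whether to condition on viral load.
Because the drug influences viral load, viral load is a post-treatment mediator, not a confounder. Stratifying on it would bias the estimate; the causal effect is the crude pooled difference.
So P(outcome | do(Drug P)) is just the pooled rate for Drug P: 1204/1750 = 0.688.

0.69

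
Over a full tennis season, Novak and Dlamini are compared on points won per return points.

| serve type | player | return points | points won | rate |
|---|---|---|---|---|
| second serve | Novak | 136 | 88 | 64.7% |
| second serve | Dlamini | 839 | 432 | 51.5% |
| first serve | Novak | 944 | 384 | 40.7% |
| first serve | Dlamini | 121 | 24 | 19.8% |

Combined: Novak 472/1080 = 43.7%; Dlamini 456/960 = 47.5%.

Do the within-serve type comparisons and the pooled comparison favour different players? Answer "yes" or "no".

Within each serve type level (second serve 64.7% vs 51.5%; first serve 40.7% vs 19.8%), Novak has the higher rate every time. Pooled: 43.7% vs 47.5% — Dlamini has the higher rate overall. The two comparisons disagree.

yes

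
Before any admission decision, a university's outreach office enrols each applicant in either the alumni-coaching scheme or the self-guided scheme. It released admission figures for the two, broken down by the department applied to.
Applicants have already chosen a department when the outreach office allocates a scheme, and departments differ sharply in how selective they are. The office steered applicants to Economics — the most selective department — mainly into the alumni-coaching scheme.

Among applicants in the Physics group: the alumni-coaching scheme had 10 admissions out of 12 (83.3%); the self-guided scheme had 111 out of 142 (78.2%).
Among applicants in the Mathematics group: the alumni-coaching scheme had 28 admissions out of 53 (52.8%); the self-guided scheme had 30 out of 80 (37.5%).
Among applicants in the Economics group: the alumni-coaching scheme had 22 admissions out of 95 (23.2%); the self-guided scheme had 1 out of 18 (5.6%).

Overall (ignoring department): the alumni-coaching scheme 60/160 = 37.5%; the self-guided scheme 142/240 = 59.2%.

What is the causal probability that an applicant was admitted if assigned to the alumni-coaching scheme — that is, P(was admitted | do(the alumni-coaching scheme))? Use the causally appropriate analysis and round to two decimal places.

0.56

Here department is a common cause — it drives both which outreach scheme a case falls under and the outcome. The crude comparison mixes populations; the stratum-specific rates are the causally relevant ones.
Standardising the alumni-coaching scheme to the population department mix: 0.385·10/12 + 0.333·28/53 + 0.282·22/95 = 0.562.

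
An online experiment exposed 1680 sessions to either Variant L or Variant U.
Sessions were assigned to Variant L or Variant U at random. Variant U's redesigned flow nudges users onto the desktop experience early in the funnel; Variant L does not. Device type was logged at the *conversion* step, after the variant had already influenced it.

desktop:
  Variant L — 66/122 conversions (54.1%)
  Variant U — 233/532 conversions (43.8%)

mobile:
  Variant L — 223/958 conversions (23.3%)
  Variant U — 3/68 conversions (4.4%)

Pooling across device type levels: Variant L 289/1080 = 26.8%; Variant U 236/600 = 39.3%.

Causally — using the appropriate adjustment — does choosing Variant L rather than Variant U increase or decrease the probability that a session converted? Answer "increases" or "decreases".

Because the variant influences device type, device type is a post-treatment mediator, not a confounder. Stratifying on it would bias the estimate; the causal effect is the crude pooled difference.
Pooled: Variant L 26.8% vs Variant U 39.3%; Variant U is higher overall.

decreases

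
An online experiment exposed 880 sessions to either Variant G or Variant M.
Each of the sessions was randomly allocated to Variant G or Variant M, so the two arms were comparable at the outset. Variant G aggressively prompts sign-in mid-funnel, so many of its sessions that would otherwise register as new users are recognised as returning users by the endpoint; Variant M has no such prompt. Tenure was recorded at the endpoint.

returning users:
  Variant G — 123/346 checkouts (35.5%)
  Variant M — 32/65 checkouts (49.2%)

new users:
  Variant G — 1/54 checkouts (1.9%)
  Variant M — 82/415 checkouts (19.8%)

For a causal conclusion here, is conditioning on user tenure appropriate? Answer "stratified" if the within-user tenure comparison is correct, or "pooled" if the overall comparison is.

Because the variant influences user tenure, user tenure is a post-treatment mediator, not a confounder. Stratifying on it would bias the estimate; the causal effect is the crude pooled difference.
Pooled: Variant G 31.0% vs Variant M 23.8%; Variant G is higher overall.

pooled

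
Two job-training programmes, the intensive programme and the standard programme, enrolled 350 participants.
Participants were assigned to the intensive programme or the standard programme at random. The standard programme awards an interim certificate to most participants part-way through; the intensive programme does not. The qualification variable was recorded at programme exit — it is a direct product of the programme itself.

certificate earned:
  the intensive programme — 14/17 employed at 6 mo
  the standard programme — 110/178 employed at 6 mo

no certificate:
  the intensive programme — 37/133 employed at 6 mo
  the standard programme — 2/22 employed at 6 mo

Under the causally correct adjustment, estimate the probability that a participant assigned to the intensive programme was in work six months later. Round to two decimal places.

0.34

The distribution of qualification attained during the programme is itself part of what the programme does — it is an intermediate outcome. Holding it fixed would remove that part of the effect; the total effect is the pooled difference.
So P(outcome | do(the intensive programme)) is just the pooled rate for the intensive programme: 51/150 = 0.340.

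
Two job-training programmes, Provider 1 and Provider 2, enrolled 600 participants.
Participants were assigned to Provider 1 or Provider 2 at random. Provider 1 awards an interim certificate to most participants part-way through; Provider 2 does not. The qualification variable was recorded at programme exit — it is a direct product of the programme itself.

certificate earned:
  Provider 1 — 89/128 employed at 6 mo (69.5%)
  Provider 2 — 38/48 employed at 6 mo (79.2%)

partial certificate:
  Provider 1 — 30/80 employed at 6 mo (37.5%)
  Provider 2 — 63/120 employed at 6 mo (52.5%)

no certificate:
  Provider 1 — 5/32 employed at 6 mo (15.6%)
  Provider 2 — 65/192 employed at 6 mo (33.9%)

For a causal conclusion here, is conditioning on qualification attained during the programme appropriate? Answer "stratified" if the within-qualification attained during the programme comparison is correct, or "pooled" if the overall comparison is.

The stratified and pooled comparisons disagree (Provider 2 wins within each qualification attained during the programme; Provider 1 wins overall), so the answer turns on the causal role of qualification attained during the programme.
Qualification attained during the programme lies on the pathway programme → qualification attained during the programme → outcome, so adjusting for it blocks the indirect effect. For the total causal effect of programme, use the unadjusted pooled rates.
Pooled: Provider 1 51.7% vs Provider 2 46.1%; Provider 1 is higher overall.

pooled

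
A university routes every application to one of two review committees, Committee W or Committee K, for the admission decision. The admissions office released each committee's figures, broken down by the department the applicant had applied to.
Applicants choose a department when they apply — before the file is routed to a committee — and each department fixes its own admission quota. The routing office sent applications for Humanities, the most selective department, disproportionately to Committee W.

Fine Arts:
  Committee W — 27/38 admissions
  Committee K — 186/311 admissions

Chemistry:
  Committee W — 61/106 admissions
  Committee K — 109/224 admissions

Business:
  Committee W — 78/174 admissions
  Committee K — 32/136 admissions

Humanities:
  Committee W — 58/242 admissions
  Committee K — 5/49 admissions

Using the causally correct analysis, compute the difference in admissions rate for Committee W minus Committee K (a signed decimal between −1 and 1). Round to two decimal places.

+0.14

The stratified and pooled comparisons disagree (Committee W wins within each department; Committee K wins overall), so the answer turns on the causal role of department.
The imbalance in department arose from how applicants were allocated, not from anything the review committee did; and department independently affects the outcome. The pooled gap is confounded — condition on department.
Adjusting over the population distribution of department: 0.273·(0.711−0.598) + 0.258·(0.575−0.487) + 0.242·(0.448−0.235) + 0.227·(0.240−0.102) = +0.136.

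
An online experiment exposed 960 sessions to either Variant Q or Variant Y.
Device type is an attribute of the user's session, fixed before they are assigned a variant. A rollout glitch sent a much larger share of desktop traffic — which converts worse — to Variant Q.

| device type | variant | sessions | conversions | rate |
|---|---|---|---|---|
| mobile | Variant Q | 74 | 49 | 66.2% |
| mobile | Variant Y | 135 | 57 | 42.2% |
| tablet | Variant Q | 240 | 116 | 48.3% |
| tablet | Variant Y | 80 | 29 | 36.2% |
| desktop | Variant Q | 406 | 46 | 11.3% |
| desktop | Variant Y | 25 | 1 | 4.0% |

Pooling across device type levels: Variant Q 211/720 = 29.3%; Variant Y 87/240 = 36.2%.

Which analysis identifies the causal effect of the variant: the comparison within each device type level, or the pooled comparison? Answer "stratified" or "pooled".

stratified

Within every device type level Variant Q has the higher rate, yet pooled Variant Y does — Simpson's reversal.
Device type is set before the variant has any effect — it is not caused by the variant — and it independently drives the outcome. That makes it a confounder, so the causal comparison is within device type levels.
Within each level — mobile: 66.2% vs 42.2%; tablet: 48.3% vs 36.2%; desktop: 11.3% vs 4.0% — Variant Q is higher every time.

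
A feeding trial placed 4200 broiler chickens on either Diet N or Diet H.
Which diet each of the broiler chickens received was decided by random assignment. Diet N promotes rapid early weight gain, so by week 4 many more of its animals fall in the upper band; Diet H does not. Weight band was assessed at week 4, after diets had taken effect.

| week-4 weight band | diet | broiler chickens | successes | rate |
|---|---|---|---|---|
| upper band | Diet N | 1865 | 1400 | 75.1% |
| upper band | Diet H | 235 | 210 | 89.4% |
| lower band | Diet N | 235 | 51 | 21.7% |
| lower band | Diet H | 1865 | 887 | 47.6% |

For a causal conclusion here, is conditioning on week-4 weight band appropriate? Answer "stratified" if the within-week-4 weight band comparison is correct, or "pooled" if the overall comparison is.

pooled

Diet H is higher inside every week-4 weight band stratum but Diet N is higher in aggregate. Whether to stratify depends on how week-4 weight band relates to the diet.
Week-4 weight band is recorded after the diet and is itself shifted by it — it sits on the causal path from diet to outcome. Conditioning on a mediator would strip out part of the effect we want; the pooled comparison gives the total causal effect.
Pooled: Diet N 69.1% vs Diet H 52.2%; Diet N is higher overall.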